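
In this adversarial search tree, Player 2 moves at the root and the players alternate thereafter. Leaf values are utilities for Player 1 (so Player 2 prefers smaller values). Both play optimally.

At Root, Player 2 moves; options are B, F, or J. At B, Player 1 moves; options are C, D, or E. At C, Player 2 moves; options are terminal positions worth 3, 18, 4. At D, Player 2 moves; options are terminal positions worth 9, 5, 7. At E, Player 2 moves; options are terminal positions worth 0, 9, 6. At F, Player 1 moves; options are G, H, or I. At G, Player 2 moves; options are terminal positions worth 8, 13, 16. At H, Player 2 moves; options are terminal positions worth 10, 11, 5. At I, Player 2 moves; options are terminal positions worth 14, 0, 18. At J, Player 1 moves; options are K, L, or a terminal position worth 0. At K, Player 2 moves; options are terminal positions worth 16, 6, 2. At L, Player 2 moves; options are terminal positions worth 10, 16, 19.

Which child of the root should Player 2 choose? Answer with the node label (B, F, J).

C (Player 2): min(3, 18, 4) = 3
D (Player 2): min(9, 5, 7) = 5
E (Player 2): min(0, 9, 6) = 0
B (Player 1): max(3, 5, 0) = 5
G (Player 2): min(8, 13, 16) = 8
H (Player 2): min(10, 11, 5) = 5
I (Player 2): min(14, 0, 18) = 0
F (Player 1): max(8, 5, 0) = 8
K (Player 2): min(16, 6, 2) = 2
L (Player 2): min(10, 16, 19) = 10
J (Player 1): max(2, 10, 0) = 10
Root (Player 2): min(5, 8, 10) = 5
Player 2 picks the child with the lowest value: B (value 5).

B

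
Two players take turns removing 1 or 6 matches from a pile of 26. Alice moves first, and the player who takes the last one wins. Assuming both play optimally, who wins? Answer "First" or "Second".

First

i:   0  1  2  3  4  5  6  7  8  9 10 11 12 13 14 15 16 17 18 19 20 21 22 23 24 25 26
     L  W  L  W  L  W  W  L  W  L  W  L  W  W  L  W  L  W  L  W  W  L  W  L  W  L  W
Position 26 is W, so the first player wins.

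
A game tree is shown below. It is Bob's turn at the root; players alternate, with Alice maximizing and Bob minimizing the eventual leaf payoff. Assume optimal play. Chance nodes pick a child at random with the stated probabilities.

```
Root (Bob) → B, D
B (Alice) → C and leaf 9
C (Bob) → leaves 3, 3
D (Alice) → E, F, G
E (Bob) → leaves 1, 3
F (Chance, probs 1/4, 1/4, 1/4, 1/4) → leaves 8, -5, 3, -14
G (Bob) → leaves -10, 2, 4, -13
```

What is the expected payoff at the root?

1

C (Bob): min(3, 3) = 3
B (Alice): max(3, 9) = 9
E (Bob): min(1, 3) = 1
F (Chance): 1/4·8 + 1/4·-5 + 1/4·3 + 1/4·-14 = -2
G (Bob): min(-10, 2, 4, -13) = -13
D (Alice): max(1, -2, -13) = 1
Root (Bob): min(9, 1) = 1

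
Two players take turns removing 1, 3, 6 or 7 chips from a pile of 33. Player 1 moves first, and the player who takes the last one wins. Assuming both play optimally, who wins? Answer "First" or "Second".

First

Compute winning (W) and losing (L) positions by backward induction:
i:   0  1  2  3  4  5  6  7  8  9 10 11 12 13 14 15 16 17 18 19 20 21 22 23 24 25 26 27 28 29 30 31 32 33
     L  W  L  W  L  W  W  W  W  W  W  W  L  W  L  W  L  W  W  W  W  W  W  W  L  W  L  W  L  W  W  W  W  W
Position 33 is W, so the first player wins.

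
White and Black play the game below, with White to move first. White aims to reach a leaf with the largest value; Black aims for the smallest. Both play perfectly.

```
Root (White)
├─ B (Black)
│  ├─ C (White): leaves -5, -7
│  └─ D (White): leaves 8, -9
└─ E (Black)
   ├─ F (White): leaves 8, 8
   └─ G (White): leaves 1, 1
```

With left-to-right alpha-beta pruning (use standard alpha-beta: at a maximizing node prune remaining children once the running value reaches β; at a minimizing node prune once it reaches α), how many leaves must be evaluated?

C [α=-∞,β=+∞]: v=-5
D [α=-∞,β=-5]: v=8 after child 1 ≥ β → β-cutoff, skip 1
B [α=-∞,β=+∞]: v=-5
F [α=-5,β=+∞]: v=8
G [α=-5,β=8]: v=1
E [α=-5,β=+∞]: v=1
Root [α=-∞,β=+∞]: v=1
Leaves evaluated: 7 of 8.

7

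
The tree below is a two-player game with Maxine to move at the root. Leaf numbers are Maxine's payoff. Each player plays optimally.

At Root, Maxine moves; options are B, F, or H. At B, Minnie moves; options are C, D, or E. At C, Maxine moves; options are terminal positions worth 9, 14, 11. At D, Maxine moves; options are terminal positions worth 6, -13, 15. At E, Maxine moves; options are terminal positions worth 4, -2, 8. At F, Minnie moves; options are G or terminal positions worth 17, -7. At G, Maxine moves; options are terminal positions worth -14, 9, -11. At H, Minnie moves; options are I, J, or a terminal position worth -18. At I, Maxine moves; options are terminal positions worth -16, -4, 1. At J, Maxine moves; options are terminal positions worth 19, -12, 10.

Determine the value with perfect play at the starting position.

8

C (Maxine): max(9, 14, 11) = 14
D (Maxine): max(6, -13, 15) = 15
E (Maxine): max(4, -2, 8) = 8
B (Minnie): min(14, 15, 8) = 8
G (Maxine): max(-14, 9, -11) = 9
F (Minnie): min(9, 17, -7) = -7
I (Maxine): max(-16, -4, 1) = 1
J (Maxine): max(19, -12, 10) = 19
H (Minnie): min(1, 19, -18) = -18
Root (Maxine): max(8, -7, -18) = 8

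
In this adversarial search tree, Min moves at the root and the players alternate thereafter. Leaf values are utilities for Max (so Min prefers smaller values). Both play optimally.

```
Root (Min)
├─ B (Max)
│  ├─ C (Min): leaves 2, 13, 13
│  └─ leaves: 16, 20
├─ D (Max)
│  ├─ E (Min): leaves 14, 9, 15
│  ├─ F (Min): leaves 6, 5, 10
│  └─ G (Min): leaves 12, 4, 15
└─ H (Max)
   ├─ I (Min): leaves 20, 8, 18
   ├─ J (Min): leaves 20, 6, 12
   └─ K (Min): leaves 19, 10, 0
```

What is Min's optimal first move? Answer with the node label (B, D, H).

C (Min): min(2, 13, 13) = 2
B (Max): max(2, 16, 20) = 20
E (Min): min(14, 9, 15) = 9
F (Min): min(6, 5, 10) = 5
G (Min): min(12, 4, 15) = 4
D (Max): max(9, 5, 4) = 9
I (Min): min(20, 8, 18) = 8
J (Min): min(20, 6, 12) = 6
K (Min): min(19, 10, 0) = 0
H (Max): max(8, 6, 0) = 8
Root (Min): min(20, 9, 8) = 8
Min picks the child with the lowest value: H (value 8).

H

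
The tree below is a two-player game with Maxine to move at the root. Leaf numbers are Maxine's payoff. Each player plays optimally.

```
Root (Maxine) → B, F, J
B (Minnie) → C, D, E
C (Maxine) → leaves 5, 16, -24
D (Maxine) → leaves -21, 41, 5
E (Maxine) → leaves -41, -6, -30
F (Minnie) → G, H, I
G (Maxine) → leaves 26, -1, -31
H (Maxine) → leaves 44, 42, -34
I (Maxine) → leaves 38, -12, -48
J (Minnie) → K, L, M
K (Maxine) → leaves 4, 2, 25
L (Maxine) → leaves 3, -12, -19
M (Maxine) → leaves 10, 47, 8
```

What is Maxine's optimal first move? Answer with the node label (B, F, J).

C (Maxine): max(5, 16, -24) = 16
D (Maxine): max(-21, 41, 5) = 41
E (Maxine): max(-41, -6, -30) = -6
B (Minnie): min(16, 41, -6) = -6
G (Maxine): max(26, -1, -31) = 26
H (Maxine): max(44, 42, -34) = 44
I (Maxine): max(38, -12, -48) = 38
F (Minnie): min(26, 44, 38) = 26
K (Maxine): max(4, 2, 25) = 25
L (Maxine): max(3, -12, -19) = 3
M (Maxine): max(10, 47, 8) = 47
J (Minnie): min(25, 3, 47) = 3
Root (Maxine): max(-6, 26, 3) = 26
Maxine picks the child with the highest value: F (value 26).

F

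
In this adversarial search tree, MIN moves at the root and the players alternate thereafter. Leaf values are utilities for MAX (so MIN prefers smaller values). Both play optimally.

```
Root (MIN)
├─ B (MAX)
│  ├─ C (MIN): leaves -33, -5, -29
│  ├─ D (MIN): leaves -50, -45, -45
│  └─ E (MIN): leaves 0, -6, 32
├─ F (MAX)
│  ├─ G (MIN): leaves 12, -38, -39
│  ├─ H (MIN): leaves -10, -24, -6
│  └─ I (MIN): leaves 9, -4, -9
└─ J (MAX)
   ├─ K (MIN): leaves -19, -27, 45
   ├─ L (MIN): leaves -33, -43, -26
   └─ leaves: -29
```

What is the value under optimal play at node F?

-9

G: min(12, -38, -39) = -39
H: min(-10, -24, -6) = -24
I: min(9, -4, -9) = -9
F: max(-39, -24, -9) = -9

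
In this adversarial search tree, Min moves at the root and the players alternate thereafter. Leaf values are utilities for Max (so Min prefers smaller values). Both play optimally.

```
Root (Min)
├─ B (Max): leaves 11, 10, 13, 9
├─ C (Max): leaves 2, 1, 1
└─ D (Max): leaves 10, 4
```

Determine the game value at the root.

2

B (Max): max(11, 10, 13, 9) = 13
C (Max): max(2, 1, 1) = 2
D (Max): max(10, 4) = 10
Root (Min): min(13, 2, 10) = 2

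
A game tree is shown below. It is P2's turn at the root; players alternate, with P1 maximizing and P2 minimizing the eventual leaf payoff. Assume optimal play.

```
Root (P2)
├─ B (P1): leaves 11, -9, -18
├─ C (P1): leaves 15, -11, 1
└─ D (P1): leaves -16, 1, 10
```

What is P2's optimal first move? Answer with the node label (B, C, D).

D

B (P1): max(11, -9, -18) = 11
C (P1): max(15, -11, 1) = 15
D (P1): max(-16, 1, 10) = 10
Root (P2): min(11, 15, 10) = 10
P2 picks the child with the lowest value: D (value 10).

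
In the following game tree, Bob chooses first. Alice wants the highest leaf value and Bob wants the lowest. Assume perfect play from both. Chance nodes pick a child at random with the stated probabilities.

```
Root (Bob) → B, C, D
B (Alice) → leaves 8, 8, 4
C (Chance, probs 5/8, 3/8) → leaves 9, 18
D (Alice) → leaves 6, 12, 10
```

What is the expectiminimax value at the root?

8

B (Alice): max(8, 8, 4) = 8
C (Chance): 5/8·9 + 3/8·18 = 12.38
D (Alice): max(6, 12, 10) = 12
Root (Bob): min(8, 12.38, 12) = 8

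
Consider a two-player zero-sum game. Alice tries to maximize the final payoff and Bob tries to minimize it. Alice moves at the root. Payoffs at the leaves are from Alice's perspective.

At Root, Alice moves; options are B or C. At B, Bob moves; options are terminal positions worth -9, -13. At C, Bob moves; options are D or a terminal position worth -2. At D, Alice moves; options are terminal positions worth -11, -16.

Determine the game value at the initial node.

-11

B (Bob): min(-9, -13) = -13
D (Alice): max(-11, -16) = -11
C (Bob): min(-11, -2) = -11
Root (Alice): max(-13, -11) = -11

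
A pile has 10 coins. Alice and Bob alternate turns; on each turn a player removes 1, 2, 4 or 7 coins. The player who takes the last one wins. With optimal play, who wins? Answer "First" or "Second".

First

Mark each pile size as W (mover wins) or L (mover loses):
i:   0  1  2  3  4  5  6  7  8  9 10
     L  W  W  L  W  W  L  W  W  L  W
Position 10 is W, so the first player wins.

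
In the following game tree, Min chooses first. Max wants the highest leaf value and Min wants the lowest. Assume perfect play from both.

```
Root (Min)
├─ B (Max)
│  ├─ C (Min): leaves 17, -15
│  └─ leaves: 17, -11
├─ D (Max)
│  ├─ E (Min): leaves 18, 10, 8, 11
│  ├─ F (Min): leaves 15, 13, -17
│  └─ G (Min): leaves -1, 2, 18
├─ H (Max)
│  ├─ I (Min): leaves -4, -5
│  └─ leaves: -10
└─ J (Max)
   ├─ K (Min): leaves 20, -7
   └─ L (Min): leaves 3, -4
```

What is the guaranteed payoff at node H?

-5

I: min(-4, -5) = -5
H: max(-5, -10) = -5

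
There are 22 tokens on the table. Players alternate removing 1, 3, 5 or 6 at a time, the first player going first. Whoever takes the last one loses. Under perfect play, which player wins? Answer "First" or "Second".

i:   0  1  2  3  4  5  6  7  8  9 10 11 12 13 14 15 16 17 18 19 20 21 22
     W  L  W  L  W  L  W  W  W  W  W  W  L  W  L  W  L  W  W  W  W  W  W
Position 22 is W, so the first player wins.

First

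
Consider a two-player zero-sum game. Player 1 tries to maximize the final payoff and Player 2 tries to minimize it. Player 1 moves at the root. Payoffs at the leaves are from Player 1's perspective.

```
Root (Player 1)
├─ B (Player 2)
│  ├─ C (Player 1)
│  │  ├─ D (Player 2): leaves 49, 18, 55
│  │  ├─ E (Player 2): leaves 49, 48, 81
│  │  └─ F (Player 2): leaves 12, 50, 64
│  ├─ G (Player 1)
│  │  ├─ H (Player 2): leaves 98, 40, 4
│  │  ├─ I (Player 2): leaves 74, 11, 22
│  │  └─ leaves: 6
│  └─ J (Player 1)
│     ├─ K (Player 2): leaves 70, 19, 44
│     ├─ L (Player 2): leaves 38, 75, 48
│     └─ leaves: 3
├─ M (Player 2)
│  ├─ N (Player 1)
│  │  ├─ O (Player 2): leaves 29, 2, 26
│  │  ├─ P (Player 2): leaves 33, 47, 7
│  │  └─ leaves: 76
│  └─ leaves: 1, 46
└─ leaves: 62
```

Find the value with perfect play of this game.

62

D (Player 2): min(49, 18, 55) = 18
E (Player 2): min(49, 48, 81) = 48
F (Player 2): min(12, 50, 64) = 12
C (Player 1): max(18, 48, 12) = 48
H (Player 2): min(98, 40, 4) = 4
I (Player 2): min(74, 11, 22) = 11
G (Player 1): max(4, 11, 6) = 11
K (Player 2): min(70, 19, 44) = 19
L (Player 2): min(38, 75, 48) = 38
J (Player 1): max(19, 38, 3) = 38
B (Player 2): min(48, 11, 38) = 11
O (Player 2): min(29, 2, 26) = 2
P (Player 2): min(33, 47, 7) = 7
N (Player 1): max(2, 7, 76) = 76
M (Player 2): min(76, 1, 46) = 1
Root (Player 1): max(11, 1, 62) = 62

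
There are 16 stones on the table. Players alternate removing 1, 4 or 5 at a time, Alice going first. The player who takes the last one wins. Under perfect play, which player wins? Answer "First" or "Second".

Compute winning (W) and losing (L) positions by backward induction:
i:   0  1  2  3  4  5  6  7  8  9 10 11 12 13 14 15 16
     L  W  L  W  W  W  W  W  L  W  L  W  W  W  W  W  L
Position 16 is L, so the second player wins.

Second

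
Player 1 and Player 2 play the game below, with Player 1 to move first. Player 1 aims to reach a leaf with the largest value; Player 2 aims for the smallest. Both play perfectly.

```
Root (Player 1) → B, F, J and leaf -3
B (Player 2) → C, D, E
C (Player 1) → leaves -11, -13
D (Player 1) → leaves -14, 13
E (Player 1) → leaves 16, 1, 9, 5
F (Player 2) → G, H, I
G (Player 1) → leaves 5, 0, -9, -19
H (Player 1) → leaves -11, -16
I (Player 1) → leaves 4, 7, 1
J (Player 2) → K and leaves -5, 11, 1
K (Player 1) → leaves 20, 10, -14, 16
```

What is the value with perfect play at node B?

C: max(-11, -13) = -11
D: max(-14, 13) = 13
E: max(16, 1, 9, 5) = 16
B: min(-11, 13, 16) = -11

-11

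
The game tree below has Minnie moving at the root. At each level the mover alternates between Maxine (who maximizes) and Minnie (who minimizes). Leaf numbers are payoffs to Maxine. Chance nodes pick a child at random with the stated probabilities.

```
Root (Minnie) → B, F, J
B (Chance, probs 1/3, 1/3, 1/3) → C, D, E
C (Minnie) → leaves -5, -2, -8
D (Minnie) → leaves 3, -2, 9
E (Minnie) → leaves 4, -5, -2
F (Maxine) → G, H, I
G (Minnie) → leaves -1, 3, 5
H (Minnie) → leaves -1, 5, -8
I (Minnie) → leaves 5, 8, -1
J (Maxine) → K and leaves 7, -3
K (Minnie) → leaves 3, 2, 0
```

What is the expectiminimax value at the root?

-5

C (Minnie): min(-5, -2, -8) = -8
D (Minnie): min(3, -2, 9) = -2
E (Minnie): min(4, -5, -2) = -5
B (Chance): 1/3·-8 + 1/3·-2 + 1/3·-5 = -5
G (Minnie): min(-1, 3, 5) = -1
H (Minnie): min(-1, 5, -8) = -8
I (Minnie): min(5, 8, -1) = -1
F (Maxine): max(-1, -8, -1) = -1
K (Minnie): min(3, 2, 0) = 0
J (Maxine): max(0, 7, -3) = 7
Root (Minnie): min(-5, -1, 7) = -5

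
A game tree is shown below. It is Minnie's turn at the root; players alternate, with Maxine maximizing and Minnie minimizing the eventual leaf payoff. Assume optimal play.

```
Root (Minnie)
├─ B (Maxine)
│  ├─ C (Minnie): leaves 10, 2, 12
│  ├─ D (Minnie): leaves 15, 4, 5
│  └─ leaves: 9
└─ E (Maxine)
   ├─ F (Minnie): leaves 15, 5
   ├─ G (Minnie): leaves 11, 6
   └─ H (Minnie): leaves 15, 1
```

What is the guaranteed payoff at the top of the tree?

C (Minnie): min(10, 2, 12) = 2
D (Minnie): min(15, 4, 5) = 4
B (Maxine): max(2, 4, 9) = 9
F (Minnie): min(15, 5) = 5
G (Minnie): min(11, 6) = 6
H (Minnie): min(15, 1) = 1
E (Maxine): max(5, 6, 1) = 6
Root (Minnie): min(9, 6) = 6

6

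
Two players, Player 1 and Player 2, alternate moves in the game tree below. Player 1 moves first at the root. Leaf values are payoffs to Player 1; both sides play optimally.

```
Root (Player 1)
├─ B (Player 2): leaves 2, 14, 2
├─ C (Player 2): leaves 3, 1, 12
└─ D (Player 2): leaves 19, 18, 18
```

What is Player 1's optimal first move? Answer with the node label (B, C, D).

B (Player 2): min(2, 14, 2) = 2
C (Player 2): min(3, 1, 12) = 1
D (Player 2): min(19, 18, 18) = 18
Root (Player 1): max(2, 1, 18) = 18
Player 1 picks the child with the highest value: D (value 18).

D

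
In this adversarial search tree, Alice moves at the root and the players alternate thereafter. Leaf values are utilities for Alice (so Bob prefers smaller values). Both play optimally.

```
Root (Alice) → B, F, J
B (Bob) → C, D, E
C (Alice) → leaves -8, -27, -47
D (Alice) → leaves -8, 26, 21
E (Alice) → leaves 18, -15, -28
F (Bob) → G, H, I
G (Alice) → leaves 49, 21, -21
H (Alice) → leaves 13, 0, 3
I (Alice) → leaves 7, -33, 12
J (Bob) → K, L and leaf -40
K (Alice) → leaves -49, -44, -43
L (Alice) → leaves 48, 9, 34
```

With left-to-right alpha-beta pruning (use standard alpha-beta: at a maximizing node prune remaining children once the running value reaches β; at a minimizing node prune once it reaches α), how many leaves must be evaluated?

C [α=-∞,β=+∞]: v=-8
D [α=-∞,β=-8]: v=-8 after child 1 ≥ β → β-cutoff, skip 2
E [α=-∞,β=-8]: v=18 after child 1 ≥ β → β-cutoff, skip 2
B [α=-∞,β=+∞]: v=-8
G [α=-8,β=+∞]: v=49
H [α=-8,β=49]: v=13
I [α=-8,β=13]: v=12
F [α=-8,β=+∞]: v=12
K [α=12,β=+∞]: v=-43
J [α=12,β=+∞]: v=-43 after child 1 ≤ α → α-cutoff, skip 2
Root [α=-∞,β=+∞]: v=12
Leaves evaluated: 17 of 25.

17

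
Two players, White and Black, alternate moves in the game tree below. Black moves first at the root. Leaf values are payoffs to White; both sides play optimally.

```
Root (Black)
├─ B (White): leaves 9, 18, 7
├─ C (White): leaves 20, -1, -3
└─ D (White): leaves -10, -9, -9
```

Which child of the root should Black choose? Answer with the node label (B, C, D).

D

B (White): max(9, 18, 7) = 18
C (White): max(20, -1, -3) = 20
D (White): max(-10, -9, -9) = -9
Root (Black): min(18, 20, -9) = -9
Black picks the child with the lowest value: D (value -9).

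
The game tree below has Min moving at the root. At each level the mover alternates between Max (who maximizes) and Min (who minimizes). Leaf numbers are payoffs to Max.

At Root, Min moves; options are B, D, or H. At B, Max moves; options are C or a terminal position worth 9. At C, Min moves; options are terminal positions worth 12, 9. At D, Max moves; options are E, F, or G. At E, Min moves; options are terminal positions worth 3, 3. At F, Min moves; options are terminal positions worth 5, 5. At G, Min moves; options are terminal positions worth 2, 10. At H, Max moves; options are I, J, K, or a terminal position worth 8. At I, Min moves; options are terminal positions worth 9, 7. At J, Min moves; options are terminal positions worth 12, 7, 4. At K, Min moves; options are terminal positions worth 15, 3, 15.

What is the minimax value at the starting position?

5

C (Min): min(12, 9) = 9
B (Max): max(9, 9) = 9
E (Min): min(3, 3) = 3
F (Min): min(5, 5) = 5
G (Min): min(2, 10) = 2
D (Max): max(3, 5, 2) = 5
I (Min): min(9, 7) = 7
J (Min): min(12, 7, 4) = 4
K (Min): min(15, 3, 15) = 3
H (Max): max(7, 4, 3, 8) = 8
Root (Min): min(9, 5, 8) = 5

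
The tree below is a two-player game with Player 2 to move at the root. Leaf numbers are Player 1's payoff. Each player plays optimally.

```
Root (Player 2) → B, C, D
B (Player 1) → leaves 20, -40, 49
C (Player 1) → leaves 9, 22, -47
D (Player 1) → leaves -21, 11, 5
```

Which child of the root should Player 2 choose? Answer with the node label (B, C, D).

B (Player 1): max(20, -40, 49) = 49
C (Player 1): max(9, 22, -47) = 22
D (Player 1): max(-21, 11, 5) = 11
Root (Player 2): min(49, 22, 11) = 11
Player 2 picks the child with the lowest value: D (value 11).

D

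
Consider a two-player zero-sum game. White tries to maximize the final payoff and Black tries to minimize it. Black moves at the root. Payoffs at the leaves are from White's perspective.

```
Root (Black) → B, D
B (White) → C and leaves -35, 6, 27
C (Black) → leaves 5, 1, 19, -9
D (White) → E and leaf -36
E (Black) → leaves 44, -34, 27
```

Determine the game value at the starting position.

-34

C (Black): min(5, 1, 19, -9) = -9
B (White): max(-9, -35, 6, 27) = 27
E (Black): min(44, -34, 27) = -34
D (White): max(-34, -36) = -34
Root (Black): min(27, -34) = -34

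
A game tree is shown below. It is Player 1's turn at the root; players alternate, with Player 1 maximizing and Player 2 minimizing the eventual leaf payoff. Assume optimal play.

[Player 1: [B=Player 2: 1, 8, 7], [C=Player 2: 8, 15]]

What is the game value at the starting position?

8

B (Player 2): min(1, 8, 7) = 1
C (Player 2): min(8, 15) = 8
Root (Player 1): max(1, 8) = 8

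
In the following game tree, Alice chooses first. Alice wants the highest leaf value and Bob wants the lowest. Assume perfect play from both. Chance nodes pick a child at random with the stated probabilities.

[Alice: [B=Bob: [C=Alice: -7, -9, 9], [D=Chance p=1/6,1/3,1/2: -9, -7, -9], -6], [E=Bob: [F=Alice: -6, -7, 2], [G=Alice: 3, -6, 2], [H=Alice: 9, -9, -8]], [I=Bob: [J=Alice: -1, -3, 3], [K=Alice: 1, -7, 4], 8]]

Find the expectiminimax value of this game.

3

C (Alice): max(-7, -9, 9) = 9
D (Chance): 1/6·-9 + 1/3·-7 + 1/2·-9 = -8.33
B (Bob): min(9, -8.33, -6) = -8.33
F (Alice): max(-6, -7, 2) = 2
G (Alice): max(3, -6, 2) = 3
H (Alice): max(9, -9, -8) = 9
E (Bob): min(2, 3, 9) = 2
J (Alice): max(-1, -3, 3) = 3
K (Alice): max(1, -7, 4) = 4
I (Bob): min(3, 4, 8) = 3
Root (Alice): max(-8.33, 2, 3) = 3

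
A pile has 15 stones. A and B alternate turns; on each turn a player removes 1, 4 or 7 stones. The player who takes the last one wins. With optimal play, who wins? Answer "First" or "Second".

First

W/L table (W = player to move can force a win):
i:   0  1  2  3  4  5  6  7  8  9 10 11 12 13 14 15
     L  W  L  W  W  L  W  W  L  W  L  W  W  L  W  W
Position 15 is W, so the first player wins.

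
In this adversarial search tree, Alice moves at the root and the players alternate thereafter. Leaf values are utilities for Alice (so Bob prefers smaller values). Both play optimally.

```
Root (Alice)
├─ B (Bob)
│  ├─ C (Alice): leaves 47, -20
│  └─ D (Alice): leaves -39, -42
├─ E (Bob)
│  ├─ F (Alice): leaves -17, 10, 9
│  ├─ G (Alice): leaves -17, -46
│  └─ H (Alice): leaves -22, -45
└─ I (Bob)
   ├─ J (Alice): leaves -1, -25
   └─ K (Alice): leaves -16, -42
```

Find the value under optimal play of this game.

C (Alice): max(47, -20) = 47
D (Alice): max(-39, -42) = -39
B (Bob): min(47, -39) = -39
F (Alice): max(-17, 10, 9) = 10
G (Alice): max(-17, -46) = -17
H (Alice): max(-22, -45) = -22
E (Bob): min(10, -17, -22) = -22
J (Alice): max(-1, -25) = -1
K (Alice): max(-16, -42) = -16
I (Bob): min(-1, -16) = -16
Root (Alice): max(-39, -22, -16) = -16

-16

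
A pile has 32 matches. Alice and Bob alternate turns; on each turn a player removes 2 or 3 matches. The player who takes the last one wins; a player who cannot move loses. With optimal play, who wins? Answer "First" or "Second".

Mark each pile size as W (mover wins) or L (mover loses):
i:   0  1  2  3  4  5  6  7  8  9 10 11 12 13 14 15 16 17 18 19 20 21 22 23 24 25 26 27 28 29 30 31 32
     L  L  W  W  W  L  L  W  W  W  L  L  W  W  W  L  L  W  W  W  L  L  W  W  W  L  L  W  W  W  L  L  W
Position 32 is W, so the first player wins.

First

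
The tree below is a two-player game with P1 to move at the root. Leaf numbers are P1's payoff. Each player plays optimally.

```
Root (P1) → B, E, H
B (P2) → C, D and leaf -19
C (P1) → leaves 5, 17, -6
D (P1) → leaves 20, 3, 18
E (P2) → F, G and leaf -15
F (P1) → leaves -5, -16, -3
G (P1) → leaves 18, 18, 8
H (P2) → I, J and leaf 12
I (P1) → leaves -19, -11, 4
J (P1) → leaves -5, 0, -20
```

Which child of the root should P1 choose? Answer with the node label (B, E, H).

H

C (P1): max(5, 17, -6) = 17
D (P1): max(20, 3, 18) = 20
B (P2): min(17, 20, -19) = -19
F (P1): max(-5, -16, -3) = -3
G (P1): max(18, 18, 8) = 18
E (P2): min(-3, 18, -15) = -15
I (P1): max(-19, -11, 4) = 4
J (P1): max(-5, 0, -20) = 0
H (P2): min(4, 0, 12) = 0
Root (P1): max(-19, -15, 0) = 0
P1 picks the child with the highest value: H (value 0).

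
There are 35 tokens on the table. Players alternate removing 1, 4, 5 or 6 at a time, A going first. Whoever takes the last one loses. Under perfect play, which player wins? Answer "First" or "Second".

i:   0  1  2  3  4  5  6  7  8  9 10 11 12 13 14 15 16 17 18 19 20 21 22 23 24 25 26 27 28 29 30 31 32 33 34 35
     W  L  W  L  W  W  W  W  W  W  L  W  L  W  W  W  W  W  W  L  W  L  W  W  W  W  W  W  L  W  L  W  W  W  W  W
Position 35 is W, so the first player wins.

First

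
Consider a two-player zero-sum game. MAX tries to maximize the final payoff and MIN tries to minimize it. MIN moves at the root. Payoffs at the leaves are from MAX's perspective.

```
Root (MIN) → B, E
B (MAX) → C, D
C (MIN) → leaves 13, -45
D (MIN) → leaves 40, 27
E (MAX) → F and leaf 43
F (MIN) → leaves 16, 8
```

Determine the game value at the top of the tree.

C (MIN): min(13, -45) = -45
D (MIN): min(40, 27) = 27
B (MAX): max(-45, 27) = 27
F (MIN): min(16, 8) = 8
E (MAX): max(8, 43) = 43
Root (MIN): min(27, 43) = 27

27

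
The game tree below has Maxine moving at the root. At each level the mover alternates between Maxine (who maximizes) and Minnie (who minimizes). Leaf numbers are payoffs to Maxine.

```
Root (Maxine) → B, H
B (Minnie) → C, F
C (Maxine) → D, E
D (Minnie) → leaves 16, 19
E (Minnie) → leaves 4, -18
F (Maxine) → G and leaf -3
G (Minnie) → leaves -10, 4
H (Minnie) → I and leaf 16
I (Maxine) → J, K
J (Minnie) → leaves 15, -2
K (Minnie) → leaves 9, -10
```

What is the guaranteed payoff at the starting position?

D (Minnie): min(16, 19) = 16
E (Minnie): min(4, -18) = -18
C (Maxine): max(16, -18) = 16
G (Minnie): min(-10, 4) = -10
F (Maxine): max(-10, -3) = -3
B (Minnie): min(16, -3) = -3
J (Minnie): min(15, -2) = -2
K (Minnie): min(9, -10) = -10
I (Maxine): max(-2, -10) = -2
H (Minnie): min(-2, 16) = -2
Root (Maxine): max(-3, -2) = -2

-2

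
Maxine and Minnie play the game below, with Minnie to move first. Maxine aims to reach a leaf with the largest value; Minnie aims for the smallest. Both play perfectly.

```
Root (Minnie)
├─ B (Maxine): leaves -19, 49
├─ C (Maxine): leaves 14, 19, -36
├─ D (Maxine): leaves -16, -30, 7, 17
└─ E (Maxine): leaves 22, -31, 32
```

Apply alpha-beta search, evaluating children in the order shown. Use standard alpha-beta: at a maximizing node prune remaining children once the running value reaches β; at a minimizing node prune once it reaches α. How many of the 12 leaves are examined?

B [α=-∞,β=+∞]: v=49
C [α=-∞,β=49]: v=19
D [α=-∞,β=19]: v=17
E [α=-∞,β=17]: v=22 after child 1 ≥ β → β-cutoff, skip 2
Root [α=-∞,β=+∞]: v=17
Leaves evaluated: 10 of 12.

10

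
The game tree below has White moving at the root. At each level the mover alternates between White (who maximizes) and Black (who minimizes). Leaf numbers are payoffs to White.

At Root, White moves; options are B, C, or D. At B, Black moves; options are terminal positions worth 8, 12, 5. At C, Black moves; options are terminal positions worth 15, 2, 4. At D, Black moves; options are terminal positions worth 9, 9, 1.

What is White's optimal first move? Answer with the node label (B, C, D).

B (Black): min(8, 12, 5) = 5
C (Black): min(15, 2, 4) = 2
D (Black): min(9, 9, 1) = 1
Root (White): max(5, 2, 1) = 5
White picks the child with the highest value: B (value 5).

B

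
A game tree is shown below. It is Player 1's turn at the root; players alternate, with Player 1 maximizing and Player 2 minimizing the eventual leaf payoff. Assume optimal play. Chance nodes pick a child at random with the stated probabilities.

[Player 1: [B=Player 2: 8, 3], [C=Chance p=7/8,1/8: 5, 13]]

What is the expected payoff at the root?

6

B (Player 2): min(8, 3) = 3
C (Chance): 7/8·5 + 1/8·13 = 6
Root (Player 1): max(3, 6) = 6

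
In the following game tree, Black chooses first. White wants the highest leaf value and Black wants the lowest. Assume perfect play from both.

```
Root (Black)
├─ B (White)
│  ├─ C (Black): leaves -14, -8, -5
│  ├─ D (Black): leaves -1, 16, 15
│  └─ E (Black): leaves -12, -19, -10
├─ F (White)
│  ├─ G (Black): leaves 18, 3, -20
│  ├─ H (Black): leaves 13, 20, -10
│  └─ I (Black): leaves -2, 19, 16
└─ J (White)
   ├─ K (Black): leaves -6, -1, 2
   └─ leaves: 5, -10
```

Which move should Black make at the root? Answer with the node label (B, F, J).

C (Black): min(-14, -8, -5) = -14
D (Black): min(-1, 16, 15) = -1
E (Black): min(-12, -19, -10) = -19
B (White): max(-14, -1, -19) = -1
G (Black): min(18, 3, -20) = -20
H (Black): min(13, 20, -10) = -10
I (Black): min(-2, 19, 16) = -2
F (White): max(-20, -10, -2) = -2
K (Black): min(-6, -1, 2) = -6
J (White): max(-6, 5, -10) = 5
Root (Black): min(-1, -2, 5) = -2
Black picks the child with the lowest value: F (value -2).

F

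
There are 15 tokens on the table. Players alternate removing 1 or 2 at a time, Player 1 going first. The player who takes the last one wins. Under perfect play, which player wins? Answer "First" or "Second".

i:   0  1  2  3  4  5  6  7  8  9 10 11 12 13 14 15
     L  W  W  L  W  W  L  W  W  L  W  W  L  W  W  L
Position 15 is L, so the second player wins.

Second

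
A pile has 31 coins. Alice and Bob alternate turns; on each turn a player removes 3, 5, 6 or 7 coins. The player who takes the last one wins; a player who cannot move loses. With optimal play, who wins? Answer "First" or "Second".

Compute winning (W) and losing (L) positions by backward induction:
i:   0  1  2  3  4  5  6  7  8  9 10 11 12 13 14 15 16 17 18 19 20 21 22 23 24 25 26 27 28 29 30 31
     L  L  L  W  W  W  W  W  W  W  L  L  L  W  W  W  W  W  W  W  L  L  L  W  W  W  W  W  W  W  L  L
Position 31 is L, so the second player wins.

Second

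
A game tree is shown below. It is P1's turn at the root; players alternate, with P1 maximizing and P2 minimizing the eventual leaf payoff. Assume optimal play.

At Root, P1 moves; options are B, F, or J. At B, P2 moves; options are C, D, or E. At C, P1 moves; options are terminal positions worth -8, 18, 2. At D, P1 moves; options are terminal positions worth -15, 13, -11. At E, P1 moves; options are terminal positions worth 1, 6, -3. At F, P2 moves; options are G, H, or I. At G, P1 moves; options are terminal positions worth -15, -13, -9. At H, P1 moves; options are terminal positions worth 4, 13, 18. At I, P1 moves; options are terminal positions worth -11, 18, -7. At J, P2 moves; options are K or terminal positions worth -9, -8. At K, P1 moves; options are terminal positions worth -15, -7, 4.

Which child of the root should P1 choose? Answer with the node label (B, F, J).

B

C (P1): max(-8, 18, 2) = 18
D (P1): max(-15, 13, -11) = 13
E (P1): max(1, 6, -3) = 6
B (P2): min(18, 13, 6) = 6
G (P1): max(-15, -13, -9) = -9
H (P1): max(4, 13, 18) = 18
I (P1): max(-11, 18, -7) = 18
F (P2): min(-9, 18, 18) = -9
K (P1): max(-15, -7, 4) = 4
J (P2): min(4, -9, -8) = -9
Root (P1): max(6, -9, -9) = 6
P1 picks the child with the highest value: B (value 6).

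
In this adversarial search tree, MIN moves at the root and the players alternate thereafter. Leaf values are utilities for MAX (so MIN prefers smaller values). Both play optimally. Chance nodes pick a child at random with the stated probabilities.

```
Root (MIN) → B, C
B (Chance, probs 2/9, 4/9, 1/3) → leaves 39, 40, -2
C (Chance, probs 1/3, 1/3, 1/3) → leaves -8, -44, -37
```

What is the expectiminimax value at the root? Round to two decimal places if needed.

-29.67

B (Chance): 2/9·39 + 4/9·40 + 1/3·-2 = 25.78
C (Chance): 1/3·-8 + 1/3·-44 + 1/3·-37 = -29.67
Root (MIN): min(25.78, -29.67) = -29.67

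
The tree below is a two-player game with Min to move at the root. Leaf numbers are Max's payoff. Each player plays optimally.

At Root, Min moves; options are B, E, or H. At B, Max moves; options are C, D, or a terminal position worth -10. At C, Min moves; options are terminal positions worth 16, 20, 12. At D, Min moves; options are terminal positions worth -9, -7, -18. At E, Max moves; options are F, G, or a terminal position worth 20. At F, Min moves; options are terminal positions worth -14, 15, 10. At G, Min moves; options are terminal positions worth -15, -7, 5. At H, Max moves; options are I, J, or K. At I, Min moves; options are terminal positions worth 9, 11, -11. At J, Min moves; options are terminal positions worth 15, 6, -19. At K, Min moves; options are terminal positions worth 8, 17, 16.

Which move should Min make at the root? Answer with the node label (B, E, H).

C (Min): min(16, 20, 12) = 12
D (Min): min(-9, -7, -18) = -18
B (Max): max(12, -18, -10) = 12
F (Min): min(-14, 15, 10) = -14
G (Min): min(-15, -7, 5) = -15
E (Max): max(-14, -15, 20) = 20
I (Min): min(9, 11, -11) = -11
J (Min): min(15, 6, -19) = -19
K (Min): min(8, 17, 16) = 8
H (Max): max(-11, -19, 8) = 8
Root (Min): min(12, 20, 8) = 8
Min picks the child with the lowest value: H (value 8).

H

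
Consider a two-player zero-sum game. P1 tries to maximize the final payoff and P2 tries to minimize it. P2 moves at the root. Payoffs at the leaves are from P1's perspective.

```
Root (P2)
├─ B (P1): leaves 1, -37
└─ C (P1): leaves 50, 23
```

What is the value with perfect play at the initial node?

B (P1): max(1, -37) = 1
C (P1): max(50, 23) = 50
Root (P2): min(1, 50) = 1

1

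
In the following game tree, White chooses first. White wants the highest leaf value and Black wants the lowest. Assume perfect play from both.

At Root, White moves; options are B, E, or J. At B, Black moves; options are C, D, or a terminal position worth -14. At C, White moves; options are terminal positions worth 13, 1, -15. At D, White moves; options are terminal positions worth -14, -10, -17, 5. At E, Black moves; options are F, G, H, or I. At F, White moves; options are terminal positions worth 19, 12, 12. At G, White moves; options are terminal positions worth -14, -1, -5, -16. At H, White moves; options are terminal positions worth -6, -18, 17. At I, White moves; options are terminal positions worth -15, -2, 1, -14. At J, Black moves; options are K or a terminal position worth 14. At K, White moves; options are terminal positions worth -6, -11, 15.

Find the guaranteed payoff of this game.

14

C (White): max(13, 1, -15) = 13
D (White): max(-14, -10, -17, 5) = 5
B (Black): min(13, 5, -14) = -14
F (White): max(19, 12, 12) = 19
G (White): max(-14, -1, -5, -16) = -1
H (White): max(-6, -18, 17) = 17
I (White): max(-15, -2, 1, -14) = 1
E (Black): min(19, -1, 17, 1) = -1
K (White): max(-6, -11, 15) = 15
J (Black): min(15, 14) = 14
Root (White): max(-14, -1, 14) = 14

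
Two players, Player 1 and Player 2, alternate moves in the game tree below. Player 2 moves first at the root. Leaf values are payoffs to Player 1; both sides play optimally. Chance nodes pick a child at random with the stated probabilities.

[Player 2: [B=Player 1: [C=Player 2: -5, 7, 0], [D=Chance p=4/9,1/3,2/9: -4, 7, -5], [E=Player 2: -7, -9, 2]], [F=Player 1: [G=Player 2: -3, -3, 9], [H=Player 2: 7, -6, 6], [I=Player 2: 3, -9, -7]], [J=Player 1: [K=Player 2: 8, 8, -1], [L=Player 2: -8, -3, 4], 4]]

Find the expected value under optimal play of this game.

-3

C (Player 2): min(-5, 7, 0) = -5
D (Chance): 4/9·-4 + 1/3·7 + 2/9·-5 = -0.56
E (Player 2): min(-7, -9, 2) = -9
B (Player 1): max(-5, -0.56, -9) = -0.56
G (Player 2): min(-3, -3, 9) = -3
H (Player 2): min(7, -6, 6) = -6
I (Player 2): min(3, -9, -7) = -9
F (Player 1): max(-3, -6, -9) = -3
K (Player 2): min(8, 8, -1) = -1
L (Player 2): min(-8, -3, 4) = -8
J (Player 1): max(-1, -8, 4) = 4
Root (Player 2): min(-0.56, -3, 4) = -3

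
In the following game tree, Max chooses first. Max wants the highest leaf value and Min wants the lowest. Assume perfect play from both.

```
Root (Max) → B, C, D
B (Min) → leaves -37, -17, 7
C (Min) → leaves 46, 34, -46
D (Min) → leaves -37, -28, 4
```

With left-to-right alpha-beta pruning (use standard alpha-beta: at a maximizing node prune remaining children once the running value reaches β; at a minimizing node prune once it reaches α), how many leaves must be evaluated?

7

B [α=-∞,β=+∞]: v=-37
C [α=-37,β=+∞]: v=-46
D [α=-37,β=+∞]: v=-37 after child 1 ≤ α → α-cutoff, skip 2
Root [α=-∞,β=+∞]: v=-37
Leaves evaluated: 7 of 9.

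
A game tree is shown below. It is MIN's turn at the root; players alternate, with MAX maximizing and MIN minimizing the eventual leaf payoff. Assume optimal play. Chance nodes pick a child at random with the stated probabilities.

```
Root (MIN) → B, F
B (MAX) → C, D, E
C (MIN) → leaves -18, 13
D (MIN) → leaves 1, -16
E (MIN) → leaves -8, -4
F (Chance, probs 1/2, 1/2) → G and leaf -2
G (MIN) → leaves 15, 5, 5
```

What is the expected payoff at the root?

C (MIN): min(-18, 13) = -18
D (MIN): min(1, -16) = -16
E (MIN): min(-8, -4) = -8
B (MAX): max(-18, -16, -8) = -8
G (MIN): min(15, 5, 5) = 5
F (Chance): 1/2·5 + 1/2·-2 = 1.5
Root (MIN): min(-8, 1.5) = -8

-8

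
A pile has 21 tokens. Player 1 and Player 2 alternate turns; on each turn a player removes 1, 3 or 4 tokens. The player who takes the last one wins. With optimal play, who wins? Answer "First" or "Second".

Second

Positions where the player to move wins (W) vs loses (L):
i:   0  1  2  3  4  5  6  7  8  9 10 11 12 13 14 15 16 17 18 19 20 21
     L  W  L  W  W  W  W  L  W  L  W  W  W  W  L  W  L  W  W  W  W  L
Position 21 is L, so the second player wins.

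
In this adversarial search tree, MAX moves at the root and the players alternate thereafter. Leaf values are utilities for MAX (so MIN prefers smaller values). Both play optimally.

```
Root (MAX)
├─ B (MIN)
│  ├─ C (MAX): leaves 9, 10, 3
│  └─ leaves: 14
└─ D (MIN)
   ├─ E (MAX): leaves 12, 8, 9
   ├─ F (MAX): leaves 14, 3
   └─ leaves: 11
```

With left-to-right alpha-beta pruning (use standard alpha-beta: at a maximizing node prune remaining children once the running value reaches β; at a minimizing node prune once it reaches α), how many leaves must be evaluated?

9

C [α=-∞,β=+∞]: v=10
B [α=-∞,β=+∞]: v=10
E [α=10,β=+∞]: v=12
F [α=10,β=12]: v=14 after child 1 ≥ β → β-cutoff, skip 1
D [α=10,β=+∞]: v=11
Root [α=-∞,β=+∞]: v=11
Leaves evaluated: 9 of 10.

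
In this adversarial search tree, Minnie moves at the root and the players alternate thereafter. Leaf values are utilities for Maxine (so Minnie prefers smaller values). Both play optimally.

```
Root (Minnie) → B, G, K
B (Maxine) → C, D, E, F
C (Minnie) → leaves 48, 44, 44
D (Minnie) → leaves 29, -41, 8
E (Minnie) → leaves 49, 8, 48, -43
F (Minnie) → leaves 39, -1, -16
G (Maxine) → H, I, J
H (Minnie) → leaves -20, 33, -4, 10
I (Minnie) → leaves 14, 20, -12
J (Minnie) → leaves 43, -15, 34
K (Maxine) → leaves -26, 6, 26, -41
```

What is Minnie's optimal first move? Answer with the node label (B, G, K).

C (Minnie): min(48, 44, 44) = 44
D (Minnie): min(29, -41, 8) = -41
E (Minnie): min(49, 8, 48, -43) = -43
F (Minnie): min(39, -1, -16) = -16
B (Maxine): max(44, -41, -43, -16) = 44
H (Minnie): min(-20, 33, -4, 10) = -20
I (Minnie): min(14, 20, -12) = -12
J (Minnie): min(43, -15, 34) = -15
G (Maxine): max(-20, -12, -15) = -12
K (Maxine): max(-26, 6, 26, -41) = 26
Root (Minnie): min(44, -12, 26) = -12
Minnie picks the child with the lowest value: G (value -12).

G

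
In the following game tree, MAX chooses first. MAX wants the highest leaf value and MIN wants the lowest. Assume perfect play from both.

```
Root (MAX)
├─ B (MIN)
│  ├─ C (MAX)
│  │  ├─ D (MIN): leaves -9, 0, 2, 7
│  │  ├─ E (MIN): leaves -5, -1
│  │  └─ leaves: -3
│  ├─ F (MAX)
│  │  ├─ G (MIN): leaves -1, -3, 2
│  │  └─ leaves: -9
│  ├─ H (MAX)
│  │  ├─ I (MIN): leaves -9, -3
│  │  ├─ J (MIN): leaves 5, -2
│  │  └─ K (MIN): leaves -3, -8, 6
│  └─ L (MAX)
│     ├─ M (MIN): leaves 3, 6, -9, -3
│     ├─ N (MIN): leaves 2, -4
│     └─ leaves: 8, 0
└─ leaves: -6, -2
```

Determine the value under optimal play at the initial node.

D (MIN): min(-9, 0, 2, 7) = -9
E (MIN): min(-5, -1) = -5
C (MAX): max(-9, -5, -3) = -3
G (MIN): min(-1, -3, 2) = -3
F (MAX): max(-3, -9) = -3
I (MIN): min(-9, -3) = -9
J (MIN): min(5, -2) = -2
K (MIN): min(-3, -8, 6) = -8
H (MAX): max(-9, -2, -8) = -2
M (MIN): min(3, 6, -9, -3) = -9
N (MIN): min(2, -4) = -4
L (MAX): max(-9, -4, 8, 0) = 8
B (MIN): min(-3, -3, -2, 8) = -3
Root (MAX): max(-3, -6, -2) = -2

-2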